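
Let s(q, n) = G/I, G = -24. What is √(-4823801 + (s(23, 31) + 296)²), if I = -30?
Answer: I*√118392769/5 ≈ 2176.2*I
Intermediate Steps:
s(q, n) = ⅘ (s(q, n) = -24/(-30) = -24*(-1/30) = ⅘)
√(-4823801 + (s(23, 31) + 296)²) = √(-4823801 + (⅘ + 296)²) = √(-4823801 + (1484/5)²) = √(-4823801 + 2202256/25) = √(-118392769/25) = I*√118392769/5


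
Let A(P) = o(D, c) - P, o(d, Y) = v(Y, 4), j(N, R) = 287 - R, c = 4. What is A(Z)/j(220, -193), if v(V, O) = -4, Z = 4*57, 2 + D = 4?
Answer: -29/60 ≈ -0.48333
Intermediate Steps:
D = 2 (D = -2 + 4 = 2)
Z = 228
o(d, Y) = -4
A(P) = -4 - P
A(Z)/j(220, -193) = (-4 - 1*228)/(287 - 1*(-193)) = (-4 - 228)/(287 + 193) = -232/480 = -232*1/480 = -29/60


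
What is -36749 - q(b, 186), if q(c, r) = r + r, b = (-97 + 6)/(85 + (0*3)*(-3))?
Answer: -37121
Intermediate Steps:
b = -91/85 (b = -91/(85 + 0*(-3)) = -91/(85 + 0) = -91/85 ≈ -1.0706)
q(c, r) = 2*r
-36749 - q(b, 186) = -36749 - 2*186 = -36749 - 1*372 = -36749 - 372 = -37121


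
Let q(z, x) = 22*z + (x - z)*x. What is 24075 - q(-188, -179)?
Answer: 29822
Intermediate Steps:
q(z, x) = 22*z + x*(x - z)
24075 - q(-188, -179) = 24075 - ((-179)² + 22*(-188) - 1*(-179)*(-188)) = 24075 - (32041 - 4136 - 33652) = 24075 - 1*(-5747) = 24075 + 5747 = 29822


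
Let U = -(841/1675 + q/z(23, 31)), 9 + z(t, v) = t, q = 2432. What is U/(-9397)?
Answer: 2042687/110179825 ≈ 0.018540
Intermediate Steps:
z(t, v) = -9 + t
U = -2042687/11725 (U = -(841/1675 + 2432/(-9 + 23)) = -(841*(1/1675) + 2432/14) = -(841/1675 + 2432*(1/14)) = -(841/1675 + 1216/7) = -1*2042687/11725 = -2042687/11725 ≈ -174.22)
U/(-9397) = -2042687/11725/(-9397) = -2042687/11725*(-1/9397) = 2042687/110179825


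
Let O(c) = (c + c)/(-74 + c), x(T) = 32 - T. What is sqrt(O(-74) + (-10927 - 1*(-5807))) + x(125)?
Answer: -93 + I*sqrt(5119) ≈ -93.0 + 71.547*I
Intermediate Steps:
O(c) = 2*c/(-74 + c) (O(c) = (2*c)/(-74 + c) = 2*c/(-74 + c))
sqrt(O(-74) + (-10927 - 1*(-5807))) + x(125) = sqrt(2*(-74)/(-74 - 74) + (-10927 - 1*(-5807))) + (32 - 1*125) = sqrt(2*(-74)/(-148) + (-10927 + 5807)) + (32 - 125) = sqrt(2*(-74)*(-1/148) - 5120) - 93 = sqrt(1 - 5120) - 93 = sqrt(-5119) - 93 = I*sqrt(5119) - 93 = -93 + I*sqrt(5119)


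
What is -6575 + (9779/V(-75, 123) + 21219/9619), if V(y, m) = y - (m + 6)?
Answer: -12991700225/1962276 ≈ -6620.7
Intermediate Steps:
V(y, m) = -6 + y - m (V(y, m) = y - (6 + m) = y + (-6 - m) = -6 + y - m)
-6575 + (9779/V(-75, 123) + 21219/9619) = -6575 + (9779/(-6 - 75 - 1*123) + 21219/9619) = -6575 + (9779/(-6 - 75 - 123) + 21219*(1/9619)) = -6575 + (9779/(-204) + 21219/9619) = -6575 + (9779*(-1/204) + 21219/9619) = -6575 + (-9779/204 + 21219/9619) = -6575 - 89735525/1962276 = -12991700225/1962276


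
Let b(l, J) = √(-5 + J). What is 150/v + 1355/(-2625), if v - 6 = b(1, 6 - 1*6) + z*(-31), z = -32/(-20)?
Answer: -4702399/1191225 - 1250*I*√5/15883 ≈ -3.9475 - 0.17598*I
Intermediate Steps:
z = 8/5 (z = -32*(-1/20) = 8/5 ≈ 1.6000)
v = -218/5 + I*√5 (v = 6 + (√(-5 + (6 - 1*6)) + (8/5)*(-31)) = 6 + (√(-5 + (6 - 6)) - 248/5) = 6 + (√(-5 + 0) - 248/5) = 6 + (√(-5) - 248/5) = 6 + (I*√5 - 248/5) = 6 + (-248/5 + I*√5) = -218/5 + I*√5 ≈ -43.6 + 2.2361*I)
150/v + 1355/(-2625) = 150/(-218/5 + I*√5) + 1355/(-2625) = 150/(-218/5 + I*√5) + 1355*(-1/2625) = 150/(-218/5 + I*√5) - 271/525 = -271/525 + 150/(-218/5 + I*√5)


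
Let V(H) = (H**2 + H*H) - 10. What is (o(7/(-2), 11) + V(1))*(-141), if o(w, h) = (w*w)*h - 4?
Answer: -69231/4 ≈ -17308.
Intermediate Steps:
o(w, h) = -4 + h*w**2 (o(w, h) = w**2*h - 4 = h*w**2 - 4 = -4 + h*w**2)
V(H) = -10 + 2*H**2 (V(H) = (H**2 + H**2) - 10 = 2*H**2 - 10 = -10 + 2*H**2)
(o(7/(-2), 11) + V(1))*(-141) = ((-4 + 11*(7/(-2))**2) + (-10 + 2*1**2))*(-141) = ((-4 + 11*(7*(-1/2))**2) + (-10 + 2*1))*(-141) = ((-4 + 11*(-7/2)**2) + (-10 + 2))*(-141) = ((-4 + 11*(49/4)) - 8)*(-141) = ((-4 + 539/4) - 8)*(-141) = (523/4 - 8)*(-141) = (491/4)*(-141) = -69231/4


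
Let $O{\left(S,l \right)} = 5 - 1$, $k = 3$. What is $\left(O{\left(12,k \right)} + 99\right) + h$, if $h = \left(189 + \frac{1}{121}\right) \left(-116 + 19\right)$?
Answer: $- \frac{2205927}{121} \approx -18231.0$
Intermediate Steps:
$O{\left(S,l \right)} = 4$
$h = - \frac{2218390}{121}$ ($h = \left(189 + \frac{1}{121}\right) \left(-97\right) = \frac{22870}{121} \left(-97\right) = - \frac{2218390}{121} \approx -18334.0$)
$\left(O{\left(12,k \right)} + 99\right) + h = \left(4 + 99\right) - \frac{2218390}{121} = 103 - \frac{2218390}{121} = - \frac{2205927}{121}$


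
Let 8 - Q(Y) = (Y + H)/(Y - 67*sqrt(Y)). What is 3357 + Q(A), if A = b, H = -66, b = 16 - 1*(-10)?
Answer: 15017955/4463 - 1340*sqrt(26)/58019 ≈ 3364.9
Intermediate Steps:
b = 26 (b = 16 + 10 = 26)
A = 26
Q(Y) = 8 - (-66 + Y)/(Y - 67*sqrt(Y)) (Q(Y) = 8 - (Y - 66)/(Y - 67*sqrt(Y)) = 8 - (-66 + Y)/(Y - 67*sqrt(Y)))
3357 + Q(A) = 3357 + (-66 - 7*26 + 536*sqrt(26))/(-1*26 + 67*sqrt(26)) = 3357 + (-66 - 182 + 536*sqrt(26))/(-26 + 67*sqrt(26)) = 3357 + (-248 + 536*sqrt(26))/(-26 + 67*sqrt(26))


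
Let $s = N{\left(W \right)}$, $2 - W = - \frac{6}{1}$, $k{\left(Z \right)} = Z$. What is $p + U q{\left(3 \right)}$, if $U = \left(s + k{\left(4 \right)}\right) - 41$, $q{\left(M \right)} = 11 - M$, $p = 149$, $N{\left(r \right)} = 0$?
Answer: $-147$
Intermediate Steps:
$W = 8$ ($W = 2 - - \frac{6}{1} = 2 - \left(-6\right) 1 = 2 - -6 = 2 + 6 = 8$)
$s = 0$
$U = -37$ ($U = \left(0 + 4\right) - 41 = 4 - 41 = -37$)
$p + U q{\left(3 \right)} = 149 - 37 \left(11 - 3\right) = 149 - 296 = -147$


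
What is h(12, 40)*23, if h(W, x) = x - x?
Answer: 0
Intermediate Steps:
h(W, x) = 0
h(12, 40)*23 = 0*23 = 0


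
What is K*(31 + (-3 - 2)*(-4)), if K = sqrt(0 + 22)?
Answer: 51*sqrt(22) ≈ 239.21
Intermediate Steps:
K = sqrt(22) ≈ 4.6904
K*(31 + (-3 - 2)*(-4)) = sqrt(22)*(31 + (-3 - 2)*(-4)) = sqrt(22)*(31 - 5*(-4)) = sqrt(22)*(31 + 20) = sqrt(22)*51 = 51*sqrt(22)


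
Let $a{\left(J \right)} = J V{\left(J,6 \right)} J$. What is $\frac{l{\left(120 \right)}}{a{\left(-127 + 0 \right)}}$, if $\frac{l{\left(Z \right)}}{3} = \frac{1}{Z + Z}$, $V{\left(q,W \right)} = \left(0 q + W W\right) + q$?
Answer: $- \frac{1}{117419120} \approx -8.5165 \cdot 10^{-9}$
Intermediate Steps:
$V{\left(q,W \right)} = q + W^{2}$ ($V{\left(q,W \right)} = \left(0 + W^{2}\right) + q = W^{2} + q = q + W^{2}$)
$a{\left(J \right)} = J^{2} \left(36 + J\right)$ ($a{\left(J \right)} = J \left(J + 6^{2}\right) J = J \left(J + 36\right) J = J \left(36 + J\right) J = J^{2} \left(36 + J\right)$)
$l{\left(Z \right)} = \frac{3}{2 Z}$ ($l{\left(Z \right)} = \frac{3}{Z + Z} = \frac{3}{2 Z}$)
$\frac{l{\left(120 \right)}}{a{\left(-127 + 0 \right)}} = \frac{\frac{3}{2} \cdot \frac{1}{120}}{\left(-127 + 0\right)^{2} \left(36 + \left(-127 + 0\right)\right)} = \frac{\frac{3}{2} \cdot \frac{1}{120}}{\left(-127\right)^{2} \left(36 - 127\right)} = \frac{1}{80 \cdot 16129 \left(-91\right)} = \frac{1}{80 \left(-1467739\right)} = \frac{1}{80} \left(- \frac{1}{1467739}\right) = - \frac{1}{117419120}$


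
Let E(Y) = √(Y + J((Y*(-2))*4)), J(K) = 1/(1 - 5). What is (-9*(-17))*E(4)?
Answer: 153*√15/2 ≈ 296.28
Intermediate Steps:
J(K) = -¼ (J(K) = 1/(-4) = -¼)
E(Y) = √(-¼ + Y) (E(Y) = √(Y - ¼) = √(-¼ + Y))
(-9*(-17))*E(4) = (-9*(-17))*(√(-1 + 4*4)/2) = 153*(√(-1 + 16)/2) = 153*(√15/2) = 153*√15/2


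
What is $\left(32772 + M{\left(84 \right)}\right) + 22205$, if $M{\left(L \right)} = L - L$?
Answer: $54977$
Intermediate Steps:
$M{\left(L \right)} = 0$
$\left(32772 + M{\left(84 \right)}\right) + 22205 = \left(32772 + 0\right) + 22205 = 32772 + 22205 = 54977$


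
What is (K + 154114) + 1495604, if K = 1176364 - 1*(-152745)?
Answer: 2978827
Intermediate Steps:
K = 1329109 (K = 1176364 + 152745 = 1329109)
(K + 154114) + 1495604 = (1329109 + 154114) + 1495604 = 1483223 + 1495604 = 2978827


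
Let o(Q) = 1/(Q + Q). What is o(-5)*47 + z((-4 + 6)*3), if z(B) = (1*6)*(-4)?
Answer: -287/10 ≈ -28.700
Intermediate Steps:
o(Q) = 1/(2*Q)
z(B) = -24 (z(B) = 6*(-4) = -24)
o(-5)*47 + z((-4 + 6)*3) = ((½)/(-5))*47 - 24 = ((½)*(-⅕))*47 - 24 = -⅒*47 - 24 = -47/10 - 24 = -287/10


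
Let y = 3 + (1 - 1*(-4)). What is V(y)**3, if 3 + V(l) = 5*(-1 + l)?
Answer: 32768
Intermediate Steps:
y = 8 (y = 3 + (1 + 4) = 3 + 5 = 8)
V(l) = -8 + 5*l (V(l) = -3 + 5*(-1 + l) = -3 + (-5 + 5*l) = -8 + 5*l)
V(y)**3 = (-8 + 5*8)**3 = (-8 + 40)**3 = 32**3 = 32768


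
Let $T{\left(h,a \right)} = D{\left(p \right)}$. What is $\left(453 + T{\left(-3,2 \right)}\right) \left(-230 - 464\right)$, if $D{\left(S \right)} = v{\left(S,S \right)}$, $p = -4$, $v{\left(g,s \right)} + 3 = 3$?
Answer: $-314382$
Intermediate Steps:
$v{\left(g,s \right)} = 0$ ($v{\left(g,s \right)} = -3 + 3 = 0$)
$D{\left(S \right)} = 0$
$T{\left(h,a \right)} = 0$
$\left(453 + T{\left(-3,2 \right)}\right) \left(-230 - 464\right) = \left(453 + 0\right) \left(-230 - 464\right) = 453 \left(-694\right) = -314382$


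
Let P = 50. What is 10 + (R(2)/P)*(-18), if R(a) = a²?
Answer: 214/25 ≈ 8.5600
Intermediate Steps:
10 + (R(2)/P)*(-18) = 10 + (2²/50)*(-18) = 10 + (4*(1/50))*(-18) = 10 + (2/25)*(-18) = 10 - 36/25 = 214/25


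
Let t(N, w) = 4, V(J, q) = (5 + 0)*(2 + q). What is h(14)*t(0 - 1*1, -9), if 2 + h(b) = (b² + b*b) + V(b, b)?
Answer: 1880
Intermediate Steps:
V(J, q) = 10 + 5*q (V(J, q) = 5*(2 + q) = 10 + 5*q)
h(b) = 8 + 2*b² + 5*b (h(b) = -2 + ((b² + b*b) + (10 + 5*b)) = -2 + ((b² + b²) + (10 + 5*b)) = -2 + (2*b² + (10 + 5*b)) = -2 + (10 + 2*b² + 5*b) = 8 + 2*b² + 5*b)
h(14)*t(0 - 1*1, -9) = (8 + 2*14² + 5*14)*4 = (8 + 2*196 + 70)*4 = (8 + 392 + 70)*4 = 470*4 = 1880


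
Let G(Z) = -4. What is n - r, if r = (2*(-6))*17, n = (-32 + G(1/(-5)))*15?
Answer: -336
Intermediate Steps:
n = -540 (n = (-32 - 4)*15 = -36*15 = -540)
r = -204 (r = -12*17 = -204)
n - r = -540 - 1*(-204) = -540 + 204 = -336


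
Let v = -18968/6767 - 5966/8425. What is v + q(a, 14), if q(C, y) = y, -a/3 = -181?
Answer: 597990328/57011975 ≈ 10.489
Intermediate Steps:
a = 543 (a = -3*(-181) = 543)
v = -200177322/57011975 (v = -18968*1/6767 - 5966*1/8425 = -18968/6767 - 5966/8425 = -200177322/57011975 ≈ -3.5111)
v + q(a, 14) = -200177322/57011975 + 14 = 597990328/57011975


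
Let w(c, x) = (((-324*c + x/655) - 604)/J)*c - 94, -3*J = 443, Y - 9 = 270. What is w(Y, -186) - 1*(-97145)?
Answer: 78050344097/290165 ≈ 2.6899e+5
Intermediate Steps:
Y = 279 (Y = 9 + 270 = 279)
J = -443/3 (J = -⅓*443 = -443/3 ≈ -147.67)
w(c, x) = -94 + c*(1812/443 - 3*x/290165 + 972*c/443) (w(c, x) = (((-324*c + x/655) - 604)/(-443/3))*c - 94 = (((-324*c + x/655) - 604)*(-3/443))*c - 94 = ((-604 - 324*c + x/655)*(-3/443))*c - 94 = (1812/443 - 3*x/290165 + 972*c/443)*c - 94 = c*(1812/443 - 3*x/290165 + 972*c/443) - 94 = -94 + c*(1812/443 - 3*x/290165 + 972*c/443))
w(Y, -186) - 1*(-97145) = (-94 + (972/443)*279² + (1812/443)*279 - 3/290165*279*(-186)) - 1*(-97145) = (-94 + (972/443)*77841 + 505548/443 + 155682/290165) + 97145 = (-94 + 75661452/443 + 505548/443 + 155682/290165) + 97145 = 49862265172/290165 + 97145 = 78050344097/290165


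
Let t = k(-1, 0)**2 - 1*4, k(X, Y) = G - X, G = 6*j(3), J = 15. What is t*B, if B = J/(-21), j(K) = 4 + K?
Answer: -9225/7 ≈ -1317.9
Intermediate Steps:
G = 42 (G = 6*(4 + 3) = 6*7 = 42)
k(X, Y) = 42 - X
B = -5/7 (B = 15/(-21) = 15*(-1/21) = -5/7 ≈ -0.71429)
t = 1845 (t = (42 - 1*(-1))**2 - 1*4 = (42 + 1)**2 - 4 = 43**2 - 4 = 1849 - 4 = 1845)
t*B = 1845*(-5/7) = -9225/7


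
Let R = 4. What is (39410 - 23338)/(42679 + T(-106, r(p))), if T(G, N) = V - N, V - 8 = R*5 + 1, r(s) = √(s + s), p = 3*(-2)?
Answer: 57200248/151997773 + 8036*I*√3/455993319 ≈ 0.37632 + 3.0524e-5*I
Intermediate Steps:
p = -6
r(s) = √2*√s (r(s) = √(2*s) = √2*√s)
V = 29 (V = 8 + (4*5 + 1) = 8 + (20 + 1) = 8 + 21 = 29)
T(G, N) = 29 - N
(39410 - 23338)/(42679 + T(-106, r(p))) = (39410 - 23338)/(42679 + (29 - √2*√(-6))) = 16072/(42679 + (29 - √2*I*√6)) = 16072/(42679 + (29 - 2*I*√3)) = 16072/(42708 - 2*I*√3)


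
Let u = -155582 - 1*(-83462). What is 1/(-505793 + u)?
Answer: -1/577913 ≈ -1.7304e-6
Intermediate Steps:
u = -72120 (u = -155582 + 83462 = -72120)
1/(-505793 + u) = 1/(-505793 - 72120) = 1/(-577913) = -1/577913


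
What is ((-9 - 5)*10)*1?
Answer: -140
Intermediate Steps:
((-9 - 5)*10)*1 = -14*10*1 = -140*1 = -140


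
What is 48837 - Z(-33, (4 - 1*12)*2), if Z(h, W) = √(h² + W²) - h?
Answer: 48804 - √1345 ≈ 48767.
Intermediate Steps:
Z(h, W) = √(W² + h²) - h
48837 - Z(-33, (4 - 1*12)*2) = 48837 - (√(((4 - 1*12)*2)² + (-33)²) - 1*(-33)) = 48837 - (√(((4 - 12)*2)² + 1089) + 33) = 48837 - (√((-8*2)² + 1089) + 33) = 48837 - (√((-16)² + 1089) + 33) = 48837 - (√(256 + 1089) + 33) = 48837 - (√1345 + 33) = 48837 - (33 + √1345) = 48837 + (-33 - √1345) = 48804 - √1345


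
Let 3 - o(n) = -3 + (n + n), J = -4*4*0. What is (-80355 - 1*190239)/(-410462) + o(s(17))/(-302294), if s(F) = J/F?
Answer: 20449119966/31020049957 ≈ 0.65922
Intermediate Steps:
J = 0 (J = -16*0 = 0)
s(F) = 0 (s(F) = 0/F = 0)
o(n) = 6 - 2*n (o(n) = 3 - (-3 + (n + n)) = 3 - (-3 + 2*n) = 3 + (3 - 2*n) = 6 - 2*n)
(-80355 - 1*190239)/(-410462) + o(s(17))/(-302294) = (-80355 - 1*190239)/(-410462) + (6 - 2*0)/(-302294) = (-80355 - 190239)*(-1/410462) + (6 + 0)*(-1/302294) = -270594*(-1/410462) + 6*(-1/302294) = 135297/205231 - 3/151147 = 20449119966/31020049957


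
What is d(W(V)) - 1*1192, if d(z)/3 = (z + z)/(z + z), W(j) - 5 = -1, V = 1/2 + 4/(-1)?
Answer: -1189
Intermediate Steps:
V = -7/2 (V = 1*(½) + 4*(-1) = ½ - 4 = -7/2 ≈ -3.5000)
W(j) = 4 (W(j) = 5 - 1 = 4)
d(z) = 3 (d(z) = 3*((z + z)/(z + z)) = 3*((2*z)/((2*z))) = 3*((2*z)*(1/(2*z))) = 3*1 = 3)
d(W(V)) - 1*1192 = 3 - 1*1192 = 3 - 1192 = -1189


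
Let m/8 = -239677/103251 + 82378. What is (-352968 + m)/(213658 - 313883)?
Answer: -6319734128/2069666295 ≈ -3.0535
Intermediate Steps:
m = 68042969608/103251 (m = 8*(-239677/103251 + 82378) = 8*(8505371201/103251) = 68042969608/103251 ≈ 6.5901e+5)
(-352968 + m)/(213658 - 313883) = (-352968 + 68042969608/103251)/(213658 - 313883) = (31598670640/103251)/(-100225) = (31598670640/103251)*(-1/100225) = -6319734128/2069666295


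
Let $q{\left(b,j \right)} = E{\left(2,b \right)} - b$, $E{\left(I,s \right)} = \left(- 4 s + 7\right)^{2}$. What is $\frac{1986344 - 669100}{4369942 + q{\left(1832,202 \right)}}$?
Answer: $\frac{1317244}{57965151} \approx 0.022725$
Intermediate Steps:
$E{\left(I,s \right)} = \left(7 - 4 s\right)^{2}$
$q{\left(b,j \right)} = \left(-7 + 4 b\right)^{2} - b$
$\frac{1986344 - 669100}{4369942 + q{\left(1832,202 \right)}} = \frac{1986344 - 669100}{4369942 + \left(\left(-7 + 4 \cdot 1832\right)^{2} - 1832\right)} = \frac{1317244}{4369942 - \left(1832 - \left(-7 + 7328\right)^{2}\right)} = \frac{1317244}{4369942 - \left(1832 - 7321^{2}\right)} = \frac{1317244}{4369942 + \left(53597041 - 1832\right)} = \frac{1317244}{4369942 + 53595209} = \frac{1317244}{57965151}$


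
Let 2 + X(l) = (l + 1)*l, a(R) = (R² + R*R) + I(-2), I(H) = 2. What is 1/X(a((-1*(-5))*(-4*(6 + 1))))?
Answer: 1/1536836004 ≈ 6.5069e-10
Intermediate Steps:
a(R) = 2 + 2*R² (a(R) = (R² + R*R) + 2 = (R² + R²) + 2 = 2*R² + 2 = 2 + 2*R²)
X(l) = -2 + l*(1 + l) (X(l) = -2 + (l + 1)*l = -2 + (1 + l)*l = -2 + l*(1 + l))
1/X(a((-1*(-5))*(-4*(6 + 1)))) = 1/(-2 + (2 + 2*((-1*(-5))*(-4*(6 + 1)))²) + (2 + 2*((-1*(-5))*(-4*(6 + 1)))²)²) = 1/(-2 + (2 + 2*(5*(-4*7))²) + (2 + 2*(5*(-4*7))²)²) = 1/(-2 + (2 + 2*(5*(-28))²) + (2 + 2*(5*(-28))²)²) = 1/(-2 + (2 + 2*(-140)²) + (2 + 2*(-140)²)²) = 1/(-2 + (2 + 2*19600) + (2 + 2*19600)²) = 1/(-2 + (2 + 39200) + (2 + 39200)²) = 1/(-2 + 39202 + 39202²) = 1/(-2 + 39202 + 1536796804) = 1/1536836004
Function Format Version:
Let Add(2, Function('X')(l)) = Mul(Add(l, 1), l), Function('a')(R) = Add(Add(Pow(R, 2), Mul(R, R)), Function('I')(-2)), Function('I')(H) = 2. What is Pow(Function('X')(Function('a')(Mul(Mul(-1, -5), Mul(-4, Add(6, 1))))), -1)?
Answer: Rational(1, 1536836004) ≈ 6.5069e-10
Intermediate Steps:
Function('a')(R) = Add(2, Mul(2, Pow(R, 2))) (Function('a')(R) = Add(Add(Pow(R, 2), Mul(R, R)), 2) = Add(Add(Pow(R, 2), Pow(R, 2)), 2) = Add(Mul(2, Pow(R, 2)), 2) = Add(2, Mul(2, Pow(R, 2))))
Function('X')(l) = Add(-2, Mul(l, Add(1, l))) (Function('X')(l) = Add(-2, Mul(Add(l, 1), l)) = Add(-2, Mul(Add(1, l), l)) = Add(-2, Mul(l, Add(1, l))))
Pow(Function('X')(Function('a')(Mul(Mul(-1, -5), Mul(-4, Add(6, 1))))), -1) = Pow(Add(-2, Add(2, Mul(2, Pow(Mul(Mul(-1, -5), Mul(-4, Add(6, 1))), 2))), Pow(Add(2, Mul(2, Pow(Mul(Mul(-1, -5), Mul(-4, Add(6, 1))), 2))), 2)), -1) = Pow(Add(-2, Add(2, Mul(2, Pow(Mul(5, Mul(-4, 7)), 2))), Pow(Add(2, Mul(2, Pow(Mul(5, Mul(-4, 7)), 2))), 2)), -1) = Pow(Add(-2, Add(2, Mul(2, Pow(Mul(5, -28), 2))), Pow(Add(2, Mul(2, Pow(Mul(5, -28), 2))), 2)), -1) = Pow(Add(-2, Add(2, Mul(2, Pow(-140, 2))), Pow(Add(2, Mul(2, Pow(-140, 2))), 2)), -1) = Pow(Add(-2, Add(2, Mul(2, 19600)), Pow(Add(2, Mul(2, 19600)), 2)), -1) = Pow(Add(-2, Add(2, 39200), Pow(Add(2, 39200), 2)), -1) = Pow(Add(-2, 39202, Pow(39202, 2)), -1) = Pow(Add(-2, 39202, 1536796804), -1) = Pow(1536836004, -1) = Rational(1, 1536836004)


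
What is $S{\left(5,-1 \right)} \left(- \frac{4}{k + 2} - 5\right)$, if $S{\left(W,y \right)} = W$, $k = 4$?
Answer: $- \frac{85}{3} \approx -28.333$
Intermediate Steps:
$S{\left(5,-1 \right)} \left(- \frac{4}{k + 2} - 5\right) = 5 \left(- \frac{4}{4 + 2} - 5\right) = 5 \left(- \frac{4}{6} - 5\right) = 5 \left(\left(-4\right) \frac{1}{6} - 5\right) = 5 \left(- \frac{2}{3} - 5\right) = 5 \left(- \frac{17}{3}\right) = - \frac{85}{3}$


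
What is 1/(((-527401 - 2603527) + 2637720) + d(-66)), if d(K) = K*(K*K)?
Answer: -1/780704 ≈ -1.2809e-6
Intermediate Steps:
d(K) = K**3 (d(K) = K*K**2 = K**3)
1/(((-527401 - 2603527) + 2637720) + d(-66)) = 1/(((-527401 - 2603527) + 2637720) + (-66)**3) = 1/((-3130928 + 2637720) - 287496) = 1/(-493208 - 287496) = 1/(-780704) = -1/780704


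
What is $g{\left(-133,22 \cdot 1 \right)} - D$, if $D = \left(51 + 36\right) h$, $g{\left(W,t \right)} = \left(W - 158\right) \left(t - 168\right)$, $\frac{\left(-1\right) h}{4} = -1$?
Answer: $42138$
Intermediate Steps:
$h = 4$ ($h = \left(-4\right) \left(-1\right) = 4$)
$g{\left(W,t \right)} = \left(-168 + t\right) \left(-158 + W\right)$ ($g{\left(W,t \right)} = \left(-158 + W\right) \left(-168 + t\right) = \left(-168 + t\right) \left(-158 + W\right)$)
$D = 348$ ($D = \left(51 + 36\right) 4 = 87 \cdot 4 = 348$)
$g{\left(-133,22 \cdot 1 \right)} - D = \left(26544 - -22344 - 158 \cdot 22 \cdot 1 - 133 \cdot 22 \cdot 1\right) - 348 = \left(26544 + 22344 - 3476 - 2926\right) - 348 = 42486 - 348 = 42138$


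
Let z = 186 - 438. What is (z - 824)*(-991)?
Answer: 1066316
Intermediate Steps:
z = -252
(z - 824)*(-991) = (-252 - 824)*(-991) = -1076*(-991) = 1066316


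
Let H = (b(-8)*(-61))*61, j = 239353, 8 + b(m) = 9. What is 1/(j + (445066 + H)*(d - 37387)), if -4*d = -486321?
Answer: 4/148634037097 ≈ 2.6912e-11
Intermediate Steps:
d = 486321/4 (d = -1/4*(-486321) = 486321/4 ≈ 1.2158e+5)
b(m) = 1 (b(m) = -8 + 9 = 1)
H = -3721 (H = (1*(-61))*61 = -61*61 = -3721)
1/(j + (445066 + H)*(d - 37387)) = 1/(239353 + (445066 - 3721)*(486321/4 - 37387)) = 1/(239353 + 441345*(336773/4)) = 1/(239353 + 148633079685/4) = 1/(148634037097/4) = 4/148634037097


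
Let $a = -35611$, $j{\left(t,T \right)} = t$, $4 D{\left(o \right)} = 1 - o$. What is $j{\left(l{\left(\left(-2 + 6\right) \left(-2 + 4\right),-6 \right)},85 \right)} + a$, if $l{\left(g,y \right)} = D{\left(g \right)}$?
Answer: $- \frac{142451}{4} \approx -35613.0$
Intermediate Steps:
$D{\left(o \right)} = \frac{1}{4} - \frac{o}{4}$ ($D{\left(o \right)} = \frac{1 - o}{4} = \frac{1}{4} - \frac{o}{4}$)
$l{\left(g,y \right)} = \frac{1}{4} - \frac{g}{4}$
$j{\left(l{\left(\left(-2 + 6\right) \left(-2 + 4\right),-6 \right)},85 \right)} + a = \left(\frac{1}{4} - \frac{\left(-2 + 6\right) \left(-2 + 4\right)}{4}\right) - 35611 = \left(\frac{1}{4} - \frac{4 \cdot 2}{4}\right) - 35611 = \left(\frac{1}{4} - 2\right) - 35611 = - \frac{7}{4} - 35611 = - \frac{142451}{4}$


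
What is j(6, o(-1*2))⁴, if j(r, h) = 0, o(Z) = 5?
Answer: 0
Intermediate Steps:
j(6, o(-1*2))⁴ = 0⁴ = 0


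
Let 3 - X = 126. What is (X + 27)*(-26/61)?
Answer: 2496/61 ≈ 40.918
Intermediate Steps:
X = -123 (X = 3 - 1*126 = 3 - 126 = -123)
(X + 27)*(-26/61) = (-123 + 27)*(-26/61) = -(-2496)/61 = -96*(-26/61) = 2496/61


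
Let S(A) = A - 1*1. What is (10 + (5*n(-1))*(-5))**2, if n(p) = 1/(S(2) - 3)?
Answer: 2025/4 ≈ 506.25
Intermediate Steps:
S(A) = -1 + A (S(A) = A - 1 = -1 + A)
n(p) = -1/2 (n(p) = 1/((-1 + 2) - 3) = 1/(1 - 3) = 1/(-2) = -1/2)
(10 + (5*n(-1))*(-5))**2 = (10 + (5*(-1/2))*(-5))**2 = (10 - 5/2*(-5))**2 = (10 + 25/2)**2 = (45/2)**2 = 2025/4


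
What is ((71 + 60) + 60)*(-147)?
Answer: -28077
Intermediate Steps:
((71 + 60) + 60)*(-147) = (131 + 60)*(-147) = 191*(-147) = -28077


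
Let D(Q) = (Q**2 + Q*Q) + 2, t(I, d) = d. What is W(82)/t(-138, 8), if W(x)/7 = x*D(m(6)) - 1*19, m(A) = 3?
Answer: 11347/8 ≈ 1418.4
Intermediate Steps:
D(Q) = 2 + 2*Q**2 (D(Q) = (Q**2 + Q**2) + 2 = 2*Q**2 + 2 = 2 + 2*Q**2)
W(x) = -133 + 140*x (W(x) = 7*(x*(2 + 2*3**2) - 1*19) = 7*(x*(2 + 2*9) - 19) = 7*(x*(2 + 18) - 19) = 7*(x*20 - 19) = 7*(20*x - 19) = 7*(-19 + 20*x) = -133 + 140*x)
W(82)/t(-138, 8) = (-133 + 140*82)/8 = (-133 + 11480)*(1/8) = 11347*(1/8) = 11347/8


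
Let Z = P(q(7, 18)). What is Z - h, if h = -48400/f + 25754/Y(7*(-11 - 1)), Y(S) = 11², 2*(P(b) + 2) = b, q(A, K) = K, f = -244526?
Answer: -3048132741/14793823 ≈ -206.04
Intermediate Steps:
P(b) = -2 + b/2
Y(S) = 121
Z = 7 (Z = -2 + (½)*18 = -2 + 9 = 7)
h = 3151689502/14793823 (h = -48400/(-244526) + 25754/121 = -48400*(-1/244526) + 25754*(1/121) = 24200/122263 + 25754/121 = 3151689502/14793823 ≈ 213.04)
Z - h = 7 - 1*3151689502/14793823 = 7 - 3151689502/14793823 = -3048132741/14793823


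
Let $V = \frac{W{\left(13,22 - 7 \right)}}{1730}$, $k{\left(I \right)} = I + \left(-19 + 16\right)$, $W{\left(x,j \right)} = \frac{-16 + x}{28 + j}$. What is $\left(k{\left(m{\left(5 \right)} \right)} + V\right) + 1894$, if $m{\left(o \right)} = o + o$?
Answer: $\frac{141415387}{74390} \approx 1901.0$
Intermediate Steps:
$W{\left(x,j \right)} = \frac{-16 + x}{28 + j}$
$m{\left(o \right)} = 2 o$
$k{\left(I \right)} = -3 + I$ ($k{\left(I \right)} = I - 3 = -3 + I$)
$V = - \frac{3}{74390}$ ($V = \frac{\frac{1}{28 + \left(22 - 7\right)} \left(-16 + 13\right)}{1730} = \frac{1}{28 + 15} \left(-3\right) \frac{1}{1730} = \frac{1}{43} \left(-3\right) \frac{1}{1730} = \left(- \frac{3}{43}\right) \frac{1}{1730} = - \frac{3}{74390} \approx -4.0328 \cdot 10^{-5}$)
$\left(k{\left(m{\left(5 \right)} \right)} + V\right) + 1894 = \left(\left(-3 + 2 \cdot 5\right) - \frac{3}{74390}\right) + 1894 = \left(\left(-3 + 10\right) - \frac{3}{74390}\right) + 1894 = \left(7 - \frac{3}{74390}\right) + 1894 = \frac{520727}{74390} + 1894 = \frac{141415387}{74390}$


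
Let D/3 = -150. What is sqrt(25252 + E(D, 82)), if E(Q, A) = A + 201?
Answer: sqrt(25535) ≈ 159.80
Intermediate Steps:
D = -450 (D = 3*(-150) = -450)
E(Q, A) = 201 + A
sqrt(25252 + E(D, 82)) = sqrt(25252 + (201 + 82)) = sqrt(25252 + 283) = sqrt(25535)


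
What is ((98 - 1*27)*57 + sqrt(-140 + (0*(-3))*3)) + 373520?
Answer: 377567 + 2*I*sqrt(35) ≈ 3.7757e+5 + 11.832*I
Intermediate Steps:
((98 - 1*27)*57 + sqrt(-140 + (0*(-3))*3)) + 373520 = ((98 - 27)*57 + sqrt(-140 + 0*3)) + 373520 = (71*57 + sqrt(-140 + 0)) + 373520 = (4047 + sqrt(-140)) + 373520 = (4047 + 2*I*sqrt(35)) + 373520 = 377567 + 2*I*sqrt(35)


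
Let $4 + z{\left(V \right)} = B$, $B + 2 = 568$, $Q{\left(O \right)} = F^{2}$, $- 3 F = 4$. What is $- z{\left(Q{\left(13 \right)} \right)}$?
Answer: $-562$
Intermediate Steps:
$F = - \frac{4}{3}$ ($F = \left(- \frac{1}{3}\right) 4 = - \frac{4}{3} \approx -1.3333$)
$Q{\left(O \right)} = \frac{16}{9}$ ($Q{\left(O \right)} = \left(- \frac{4}{3}\right)^{2} = \frac{16}{9}$)
$B = 566$ ($B = -2 + 568 = 566$)
$z{\left(V \right)} = 562$ ($z{\left(V \right)} = -4 + 566 = 562$)
$- z{\left(Q{\left(13 \right)} \right)} = \left(-1\right) 562 = -562$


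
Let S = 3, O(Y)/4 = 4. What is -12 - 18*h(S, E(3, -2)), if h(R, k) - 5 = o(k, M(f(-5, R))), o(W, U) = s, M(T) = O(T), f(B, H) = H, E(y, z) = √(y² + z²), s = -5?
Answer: -12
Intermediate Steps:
O(Y) = 16 (O(Y) = 4*4 = 16)
M(T) = 16
o(W, U) = -5
h(R, k) = 0 (h(R, k) = 5 - 5 = 0)
-12 - 18*h(S, E(3, -2)) = -12 - 18*0 = -12 + 0 = -12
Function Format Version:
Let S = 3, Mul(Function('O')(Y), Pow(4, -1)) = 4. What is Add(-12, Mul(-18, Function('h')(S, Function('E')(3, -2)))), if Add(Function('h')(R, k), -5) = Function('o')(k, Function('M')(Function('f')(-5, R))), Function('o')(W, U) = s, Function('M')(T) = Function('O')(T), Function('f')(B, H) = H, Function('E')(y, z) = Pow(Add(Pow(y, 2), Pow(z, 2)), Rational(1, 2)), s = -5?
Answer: -12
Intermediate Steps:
Function('O')(Y) = 16 (Function('O')(Y) = Mul(4, 4) = 16)
Function('M')(T) = 16
Function('o')(W, U) = -5
Function('h')(R, k) = 0 (Function('h')(R, k) = Add(5, -5) = 0)
Add(-12, Mul(-18, Function('h')(S, Function('E')(3, -2)))) = Add(-12, Mul(-18, 0)) = Add(-12, 0) = -12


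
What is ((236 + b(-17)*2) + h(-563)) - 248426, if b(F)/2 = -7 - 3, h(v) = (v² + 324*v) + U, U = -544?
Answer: -114217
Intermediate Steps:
h(v) = -544 + v² + 324*v (h(v) = (v² + 324*v) - 544 = -544 + v² + 324*v)
b(F) = -20 (b(F) = 2*(-7 - 3) = 2*(-10) = -20)
((236 + b(-17)*2) + h(-563)) - 248426 = ((236 - 20*2) + (-544 + (-563)² + 324*(-563))) - 248426 = ((236 - 40) + (-544 + 316969 - 182412)) - 248426 = (196 + 134013) - 248426 = 134209 - 248426 = -114217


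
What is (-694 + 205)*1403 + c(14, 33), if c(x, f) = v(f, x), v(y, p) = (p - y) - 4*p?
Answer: -686142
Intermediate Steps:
v(y, p) = -y - 3*p
c(x, f) = -f - 3*x
(-694 + 205)*1403 + c(14, 33) = (-694 + 205)*1403 + (-1*33 - 3*14) = -489*1403 + (-33 - 42) = -686067 - 75 = -686142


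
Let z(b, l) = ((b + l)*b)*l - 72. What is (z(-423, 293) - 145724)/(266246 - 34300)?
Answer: 7983137/115973 ≈ 68.836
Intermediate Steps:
z(b, l) = -72 + b*l*(b + l) (z(b, l) = (b*(b + l))*l - 72 = b*l*(b + l) - 72 = -72 + b*l*(b + l))
(z(-423, 293) - 145724)/(266246 - 34300) = ((-72 - 423*293² + 293*(-423)²) - 145724)/(266246 - 34300) = ((-72 - 423*85849 + 293*178929) - 145724)/231946 = ((-72 - 36314127 + 52426197) - 145724)*(1/231946) = (16111998 - 145724)*(1/231946) = 15966274*(1/231946) = 7983137/115973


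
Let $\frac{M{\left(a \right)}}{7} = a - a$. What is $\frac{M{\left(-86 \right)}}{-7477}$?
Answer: $0$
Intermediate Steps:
$M{\left(a \right)} = 0$ ($M{\left(a \right)} = 7 \left(a - a\right) = 7 \cdot 0 = 0$)
$\frac{M{\left(-86 \right)}}{-7477} = \frac{0}{-7477} = 0 \left(- \frac{1}{7477}\right) = 0$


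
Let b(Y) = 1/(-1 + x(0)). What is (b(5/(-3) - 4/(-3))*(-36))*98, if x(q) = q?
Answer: 3528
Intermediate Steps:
b(Y) = -1 (b(Y) = 1/(-1 + 0) = 1/(-1) = -1)
(b(5/(-3) - 4/(-3))*(-36))*98 = -1*(-36)*98 = 36*98 = 3528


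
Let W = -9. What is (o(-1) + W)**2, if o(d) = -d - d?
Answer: 49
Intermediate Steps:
o(d) = -2*d
(o(-1) + W)**2 = (-2*(-1) - 9)**2 = (2 - 9)**2 = (-7)**2 = 49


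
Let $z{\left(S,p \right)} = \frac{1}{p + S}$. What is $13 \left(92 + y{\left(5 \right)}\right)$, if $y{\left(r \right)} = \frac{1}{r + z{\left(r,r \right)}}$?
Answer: $\frac{61126}{51} \approx 1198.5$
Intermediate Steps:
$z{\left(S,p \right)} = \frac{1}{S + p}$
$y{\left(r \right)} = \frac{1}{r + \frac{1}{2 r}}$ ($y{\left(r \right)} = \frac{1}{r + \frac{1}{r + r}} = \frac{1}{r + \frac{1}{2 r}}$)
$13 \left(92 + y{\left(5 \right)}\right) = 13 \left(92 + 2 \cdot 5 \frac{1}{1 + 2 \cdot 5^{2}}\right) = 13 \left(92 + 2 \cdot 5 \frac{1}{1 + 2 \cdot 25}\right) = 13 \left(92 + 2 \cdot 5 \frac{1}{1 + 50}\right) = 13 \left(92 + 2 \cdot 5 \cdot \frac{1}{51}\right) = 13 \left(92 + \frac{10}{51}\right) = 13 \cdot \frac{4702}{51} = \frac{61126}{51}$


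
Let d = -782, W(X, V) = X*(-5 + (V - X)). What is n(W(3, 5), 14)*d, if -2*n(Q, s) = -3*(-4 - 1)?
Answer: 5865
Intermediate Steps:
W(X, V) = X*(-5 + V - X)
n(Q, s) = -15/2 (n(Q, s) = -(-3)*(-4 - 1)/2 = -(-3)*(-5)/2 = -1/2*15 = -15/2)
n(W(3, 5), 14)*d = -15/2*(-782) = 5865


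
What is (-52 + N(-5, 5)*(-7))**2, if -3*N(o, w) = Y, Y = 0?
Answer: 2704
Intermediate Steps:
N(o, w) = 0 (N(o, w) = -1/3*0 = 0)
(-52 + N(-5, 5)*(-7))**2 = (-52 + 0*(-7))**2 = (-52 + 0)**2 = (-52)**2 = 2704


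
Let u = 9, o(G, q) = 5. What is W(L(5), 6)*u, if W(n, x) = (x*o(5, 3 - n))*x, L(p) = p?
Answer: 1620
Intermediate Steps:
W(n, x) = 5*x² (W(n, x) = (x*5)*x = (5*x)*x = 5*x²)
W(L(5), 6)*u = (5*6²)*9 = (5*36)*9 = 180*9 = 1620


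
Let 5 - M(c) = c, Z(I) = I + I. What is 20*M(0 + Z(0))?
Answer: 100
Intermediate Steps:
Z(I) = 2*I
M(c) = 5 - c
20*M(0 + Z(0)) = 20*(5 - (0 + 2*0)) = 20*(5 - (0 + 0)) = 20*(5 - 1*0) = 20*(5 + 0) = 20*5 = 100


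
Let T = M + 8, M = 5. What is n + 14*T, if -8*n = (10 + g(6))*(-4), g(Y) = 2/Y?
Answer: 1123/6 ≈ 187.17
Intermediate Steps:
n = 31/6 (n = -(10 + 2/6)*(-4)/8 = -(10 + 2*(⅙))*(-4)/8 = -(10 + ⅓)*(-4)/8 = -31*(-4)/24 = -⅛*(-124/3) = 31/6 ≈ 5.1667)
T = 13 (T = 5 + 8 = 13)
n + 14*T = 31/6 + 14*13 = 31/6 + 182 = 1123/6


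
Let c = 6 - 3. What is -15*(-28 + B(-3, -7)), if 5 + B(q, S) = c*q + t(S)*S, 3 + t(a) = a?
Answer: -420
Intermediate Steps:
t(a) = -3 + a
c = 3
B(q, S) = -5 + 3*q + S*(-3 + S) (B(q, S) = -5 + (3*q + (-3 + S)*S) = -5 + (3*q + S*(-3 + S)) = -5 + 3*q + S*(-3 + S))
-15*(-28 + B(-3, -7)) = -15*(-28 + (-5 + 3*(-3) - 7*(-3 - 7))) = -15*(-28 + (-5 - 9 - 7*(-10))) = -15*(-28 + (-5 - 9 + 70)) = -15*(-28 + 56) = -15*28 = -420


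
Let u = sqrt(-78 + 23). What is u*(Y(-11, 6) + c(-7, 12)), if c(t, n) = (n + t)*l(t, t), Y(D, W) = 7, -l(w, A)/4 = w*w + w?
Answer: -833*I*sqrt(55) ≈ -6177.7*I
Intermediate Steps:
l(w, A) = -4*w - 4*w**2 (l(w, A) = -4*(w*w + w) = -4*(w**2 + w) = -4*(w + w**2) = -4*w - 4*w**2)
c(t, n) = -4*t*(1 + t)*(n + t) (c(t, n) = (n + t)*(-4*t*(1 + t)) = -4*t*(1 + t)*(n + t))
u = I*sqrt(55) (u = sqrt(-55) = I*sqrt(55) ≈ 7.4162*I)
u*(Y(-11, 6) + c(-7, 12)) = (I*sqrt(55))*(7 - 4*(-7)*(1 - 7)*(12 - 7)) = (I*sqrt(55))*(7 - 4*(-7)*(-6)*5) = (I*sqrt(55))*(7 - 840) = (I*sqrt(55))*(-833) = -833*I*sqrt(55)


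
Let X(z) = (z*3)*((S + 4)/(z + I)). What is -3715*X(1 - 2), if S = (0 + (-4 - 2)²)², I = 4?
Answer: 4829500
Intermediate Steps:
S = 1296 (S = (0 + (-6)²)² = (0 + 36)² = 36² = 1296)
X(z) = 3900*z/(4 + z) (X(z) = (z*3)*((1296 + 4)/(z + 4)) = (3*z)*(1300/(4 + z)) = 3900*z/(4 + z))
-3715*X(1 - 2) = -14488500*(1 - 2)/(4 + (1 - 2)) = -14488500*(-1)/(4 - 1) = -14488500*(-1)/3 = -3715*(-1300) = 4829500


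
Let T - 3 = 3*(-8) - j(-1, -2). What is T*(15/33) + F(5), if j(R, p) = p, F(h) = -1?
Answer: -106/11 ≈ -9.6364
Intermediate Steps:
T = -19 (T = 3 + (3*(-8) - 1*(-2)) = 3 + (-24 + 2) = 3 - 22 = -19)
T*(15/33) + F(5) = -285/33 - 1 = -19*5/11 - 1 = -95/11 - 1 = -106/11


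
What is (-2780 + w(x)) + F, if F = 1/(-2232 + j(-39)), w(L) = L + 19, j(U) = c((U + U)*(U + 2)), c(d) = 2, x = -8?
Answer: -6174871/2230 ≈ -2769.0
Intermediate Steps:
j(U) = 2
w(L) = 19 + L
F = -1/2230 (F = 1/(-2232 + 2) = 1/(-2230) = -1/2230 ≈ -0.00044843)
(-2780 + w(x)) + F = (-2780 + (19 - 8)) - 1/2230 = (-2780 + 11) - 1/2230 = -2769 - 1/2230 = -6174871/2230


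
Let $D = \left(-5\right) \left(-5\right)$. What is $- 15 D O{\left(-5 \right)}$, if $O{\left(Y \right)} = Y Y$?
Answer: $-9375$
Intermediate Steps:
$O{\left(Y \right)} = Y^{2}$
$D = 25$
$- 15 D O{\left(-5 \right)} = \left(-15\right) 25 \left(-5\right)^{2} = \left(-375\right) 25 = -9375$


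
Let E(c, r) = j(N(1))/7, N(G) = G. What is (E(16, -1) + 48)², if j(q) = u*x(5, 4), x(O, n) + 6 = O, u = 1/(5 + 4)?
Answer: 9138529/3969 ≈ 2302.5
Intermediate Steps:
u = ⅑ (u = 1/9 = ⅑ ≈ 0.11111)
x(O, n) = -6 + O
j(q) = -⅑ (j(q) = (-6 + 5)/9 = (⅑)*(-1) = -⅑)
E(c, r) = -1/63 (E(c, r) = -⅑/7 = -⅑*⅐ = -1/63)
(E(16, -1) + 48)² = (-1/63 + 48)² = (3023/63)² = 9138529/3969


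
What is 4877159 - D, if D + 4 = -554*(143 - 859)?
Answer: 4480499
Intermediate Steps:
D = 396660 (D = -4 - 554*(143 - 859) = -4 - 554*(-716) = -4 + 396664 = 396660)
4877159 - D = 4877159 - 1*396660 = 4877159 - 396660 = 4480499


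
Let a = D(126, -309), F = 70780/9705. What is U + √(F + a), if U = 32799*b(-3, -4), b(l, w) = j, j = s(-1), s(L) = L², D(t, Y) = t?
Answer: 32799 + √502179402/1941 ≈ 32811.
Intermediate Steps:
F = 14156/1941 (F = 70780*(1/9705) = 14156/1941 ≈ 7.2931)
a = 126
j = 1 (j = (-1)² = 1)
b(l, w) = 1
U = 32799 (U = 32799*1 = 32799)
U + √(F + a) = 32799 + √(14156/1941 + 126) = 32799 + √(258722/1941) = 32799 + √502179402/1941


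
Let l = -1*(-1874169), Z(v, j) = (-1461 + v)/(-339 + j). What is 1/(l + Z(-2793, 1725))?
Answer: 231/432932330 ≈ 5.3357e-7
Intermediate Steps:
Z(v, j) = (-1461 + v)/(-339 + j)
l = 1874169
1/(l + Z(-2793, 1725)) = 1/(1874169 + (-1461 - 2793)/(-339 + 1725)) = 1/(1874169 - 4254/1386) = 1/(1874169 + (1/1386)*(-4254)) = 1/(1874169 - 709/231) = 1/(432932330/231) = 231/432932330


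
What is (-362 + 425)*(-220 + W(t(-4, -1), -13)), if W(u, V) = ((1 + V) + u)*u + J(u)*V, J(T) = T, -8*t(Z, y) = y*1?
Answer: -899577/64 ≈ -14056.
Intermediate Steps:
t(Z, y) = -y/8
W(u, V) = V*u + u*(1 + V + u) (W(u, V) = ((1 + V) + u)*u + u*V = (1 + V + u)*u + V*u = u*(1 + V + u) + V*u = V*u + u*(1 + V + u))
(-362 + 425)*(-220 + W(t(-4, -1), -13)) = (-362 + 425)*(-220 + (-⅛*(-1))*(1 - ⅛*(-1) + 2*(-13))) = 63*(-220 + (1 + ⅛ - 26)/8) = 63*(-220 + (⅛)*(-199/8)) = 63*(-220 - 199/64) = 63*(-14279/64) = -899577/64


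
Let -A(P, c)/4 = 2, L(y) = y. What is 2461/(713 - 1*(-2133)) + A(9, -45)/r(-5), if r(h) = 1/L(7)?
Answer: -156915/2846 ≈ -55.135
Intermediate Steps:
r(h) = ⅐ (r(h) = 1/7 = ⅐)
A(P, c) = -8 (A(P, c) = -4*2 = -8)
2461/(713 - 1*(-2133)) + A(9, -45)/r(-5) = 2461/(713 - 1*(-2133)) - 8/⅐ = 2461/(713 + 2133) - 8*7 = 2461/2846 - 56 = -156915/2846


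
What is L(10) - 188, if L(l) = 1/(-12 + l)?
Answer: -377/2 ≈ -188.50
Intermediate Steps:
L(10) - 188 = 1/(-12 + 10) - 188 = 1/(-2) - 188 = -½ - 188 = -377/2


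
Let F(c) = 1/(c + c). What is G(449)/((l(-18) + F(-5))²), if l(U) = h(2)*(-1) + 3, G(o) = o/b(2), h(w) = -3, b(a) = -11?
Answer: -44900/38291 ≈ -1.1726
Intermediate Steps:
F(c) = 1/(2*c)
G(o) = -o/11 (G(o) = o/(-11) = o*(-1/11) = -o/11)
l(U) = 6 (l(U) = -3*(-1) + 3 = 3 + 3 = 6)
G(449)/((l(-18) + F(-5))²) = (-1/11*449)/((6 + (½)/(-5))²) = -449/(11*(6 + (½)*(-⅕))²) = -449/(11*(6 - ⅒)²) = -449/(11*((59/10)²)) = -449/(11*3481/100) = -449/11*100/3481 = -44900/38291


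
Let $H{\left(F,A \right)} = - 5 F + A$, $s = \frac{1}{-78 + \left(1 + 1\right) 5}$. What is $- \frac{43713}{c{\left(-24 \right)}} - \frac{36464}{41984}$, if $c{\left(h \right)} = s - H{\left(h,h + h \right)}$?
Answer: $\frac{7788637753}{12849728} \approx 606.13$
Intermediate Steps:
$s = - \frac{1}{68}$ ($s = \frac{1}{-78 + 2 \cdot 5} = \frac{1}{-78 + 10} = \frac{1}{-68} = - \frac{1}{68} \approx -0.014706$)
$H{\left(F,A \right)} = A - 5 F$
$c{\left(h \right)} = - \frac{1}{68} + 3 h$ ($c{\left(h \right)} = - \frac{1}{68} - \left(\left(h + h\right) - 5 h\right) = - \frac{1}{68} - \left(2 h - 5 h\right) = - \frac{1}{68} - - 3 h = - \frac{1}{68} + 3 h$)
$- \frac{43713}{c{\left(-24 \right)}} - \frac{36464}{41984} = - \frac{43713}{- \frac{1}{68} + 3 \left(-24\right)} - \frac{36464}{41984} = - \frac{43713}{- \frac{1}{68} - 72} - \frac{2279}{2624} = - \frac{43713}{- \frac{4897}{68}} - \frac{2279}{2624} = \left(-43713\right) \left(- \frac{68}{4897}\right) - \frac{2279}{2624} = \frac{2972484}{4897} - \frac{2279}{2624} = \frac{7788637753}{12849728}$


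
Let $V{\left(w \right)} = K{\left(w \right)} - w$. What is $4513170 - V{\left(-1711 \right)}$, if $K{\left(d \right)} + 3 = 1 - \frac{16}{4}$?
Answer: $4511465$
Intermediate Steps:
$K{\left(d \right)} = -6$ ($K{\left(d \right)} = -3 + \left(1 - \frac{16}{4}\right) = -3 + \left(1 - 4\right) = -3 - 3 = -6$)
$V{\left(w \right)} = -6 - w$
$4513170 - V{\left(-1711 \right)} = 4513170 - \left(-6 - -1711\right) = 4513170 - \left(-6 + 1711\right) = 4513170 - 1705 = 4511465$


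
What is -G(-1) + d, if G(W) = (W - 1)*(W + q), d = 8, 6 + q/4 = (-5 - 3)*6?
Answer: -426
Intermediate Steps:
q = -216 (q = -24 + 4*((-5 - 3)*6) = -24 + 4*(-8*6) = -24 + 4*(-48) = -24 - 192 = -216)
G(W) = (-1 + W)*(-216 + W) (G(W) = (W - 1)*(W - 216) = (-1 + W)*(-216 + W))
-G(-1) + d = -(216 + (-1)² - 217*(-1)) + 8 = -(216 + 1 + 217) + 8 = -1*434 + 8 = -434 + 8 = -426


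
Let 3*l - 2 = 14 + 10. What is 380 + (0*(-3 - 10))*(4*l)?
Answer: 380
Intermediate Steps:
l = 26/3 (l = ⅔ + (14 + 10)/3 = ⅔ + (⅓)*24 = ⅔ + 8 = 26/3 ≈ 8.6667)
380 + (0*(-3 - 10))*(4*l) = 380 + (0*(-3 - 10))*(4*(26/3)) = 380 + (0*(-13))*(104/3) = 380 + 0*(104/3) = 380 + 0 = 380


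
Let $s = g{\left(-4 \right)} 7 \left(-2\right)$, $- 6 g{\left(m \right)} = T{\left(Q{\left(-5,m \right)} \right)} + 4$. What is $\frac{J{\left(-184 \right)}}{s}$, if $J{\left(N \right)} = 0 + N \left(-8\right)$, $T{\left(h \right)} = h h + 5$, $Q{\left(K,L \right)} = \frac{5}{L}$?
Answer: $\frac{70656}{1183} \approx 59.726$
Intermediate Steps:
$T{\left(h \right)} = 5 + h^{2}$ ($T{\left(h \right)} = h^{2} + 5 = 5 + h^{2}$)
$g{\left(m \right)} = - \frac{3}{2} - \frac{25}{6 m^{2}}$ ($g{\left(m \right)} = - \frac{\left(5 + \left(\frac{5}{m}\right)^{2}\right) + 4}{6} = - \frac{\left(5 + \frac{25}{m^{2}}\right) + 4}{6} = - \frac{9 + \frac{25}{m^{2}}}{6} = - \frac{3}{2} - \frac{25}{6 m^{2}}$)
$J{\left(N \right)} = - 8 N$ ($J{\left(N \right)} = 0 - 8 N = - 8 N$)
$s = \frac{1183}{48}$ ($s = \left(- \frac{3}{2} - \frac{25}{6 \cdot 16}\right) 7 \left(-2\right) = \left(- \frac{3}{2} - \frac{25}{96}\right) \left(-14\right) = \left(- \frac{169}{96}\right) \left(-14\right) = \frac{1183}{48} \approx 24.646$)
$\frac{J{\left(-184 \right)}}{s} = \frac{\left(-8\right) \left(-184\right)}{\frac{1183}{48}} = 1472 \cdot \frac{48}{1183} = \frac{70656}{1183}$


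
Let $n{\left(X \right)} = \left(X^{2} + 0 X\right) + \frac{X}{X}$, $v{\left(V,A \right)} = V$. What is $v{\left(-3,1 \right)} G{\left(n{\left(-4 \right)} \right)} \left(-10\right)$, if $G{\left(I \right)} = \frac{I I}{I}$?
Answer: $510$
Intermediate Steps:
$n{\left(X \right)} = 1 + X^{2}$ ($n{\left(X \right)} = \left(X^{2} + 0\right) + 1 = X^{2} + 1 = 1 + X^{2}$)
$G{\left(I \right)} = I$ ($G{\left(I \right)} = \frac{I^{2}}{I} = I$)
$v{\left(-3,1 \right)} G{\left(n{\left(-4 \right)} \right)} \left(-10\right) = - 3 \left(1 + \left(-4\right)^{2}\right) \left(-10\right) = - 3 \left(1 + 16\right) \left(-10\right) = \left(-3\right) 17 \left(-10\right) = \left(-51\right) \left(-10\right) = 510$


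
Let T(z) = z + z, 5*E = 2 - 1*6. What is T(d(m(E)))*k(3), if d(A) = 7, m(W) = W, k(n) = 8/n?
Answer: 112/3 ≈ 37.333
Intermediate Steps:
E = -⅘ (E = (2 - 1*6)/5 = (2 - 6)/5 = (⅕)*(-4) = -⅘ ≈ -0.80000)
T(z) = 2*z
T(d(m(E)))*k(3) = (2*7)*(8/3) = 14*(8*(⅓)) = 14*(8/3) = 112/3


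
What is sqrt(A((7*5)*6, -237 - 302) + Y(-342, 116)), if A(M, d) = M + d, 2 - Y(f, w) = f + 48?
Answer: I*sqrt(33) ≈ 5.7446*I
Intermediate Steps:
Y(f, w) = -46 - f (Y(f, w) = 2 - (f + 48) = 2 - (48 + f) = 2 + (-48 - f) = -46 - f)
sqrt(A((7*5)*6, -237 - 302) + Y(-342, 116)) = sqrt(((7*5)*6 + (-237 - 302)) + (-46 - 1*(-342))) = sqrt((35*6 - 539) + (-46 + 342)) = sqrt((210 - 539) + 296) = sqrt(-329 + 296) = sqrt(-33) = I*sqrt(33)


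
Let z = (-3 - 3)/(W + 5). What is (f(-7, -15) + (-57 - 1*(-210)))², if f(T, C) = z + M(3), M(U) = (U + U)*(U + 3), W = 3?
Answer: 567009/16 ≈ 35438.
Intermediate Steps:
M(U) = 2*U*(3 + U) (M(U) = (2*U)*(3 + U) = 2*U*(3 + U))
z = -¾ (z = (-3 - 3)/(3 + 5) = -6/8 = -6*⅛ = -¾ ≈ -0.75000)
f(T, C) = 141/4 (f(T, C) = -¾ + 2*3*(3 + 3) = -¾ + 2*3*6 = -¾ + 36 = 141/4)
(f(-7, -15) + (-57 - 1*(-210)))² = (141/4 + (-57 - 1*(-210)))² = (141/4 + (-57 + 210))² = (141/4 + 153)² = (753/4)² = 567009/16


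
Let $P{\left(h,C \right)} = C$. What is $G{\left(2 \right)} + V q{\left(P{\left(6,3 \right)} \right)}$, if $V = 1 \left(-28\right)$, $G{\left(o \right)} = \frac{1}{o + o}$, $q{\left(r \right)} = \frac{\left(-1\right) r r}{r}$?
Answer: $\frac{337}{4} \approx 84.25$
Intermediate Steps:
$q{\left(r \right)} = - r$ ($q{\left(r \right)} = \frac{\left(-1\right) r^{2}}{r} = - r$)
$G{\left(o \right)} = \frac{1}{2 o}$
$V = -28$
$G{\left(2 \right)} + V q{\left(P{\left(6,3 \right)} \right)} = \frac{1}{2 \cdot 2} - 28 \left(\left(-1\right) 3\right) = \frac{1}{2} \cdot \frac{1}{2} - -84 = \frac{1}{4} + 84 = \frac{337}{4}$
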